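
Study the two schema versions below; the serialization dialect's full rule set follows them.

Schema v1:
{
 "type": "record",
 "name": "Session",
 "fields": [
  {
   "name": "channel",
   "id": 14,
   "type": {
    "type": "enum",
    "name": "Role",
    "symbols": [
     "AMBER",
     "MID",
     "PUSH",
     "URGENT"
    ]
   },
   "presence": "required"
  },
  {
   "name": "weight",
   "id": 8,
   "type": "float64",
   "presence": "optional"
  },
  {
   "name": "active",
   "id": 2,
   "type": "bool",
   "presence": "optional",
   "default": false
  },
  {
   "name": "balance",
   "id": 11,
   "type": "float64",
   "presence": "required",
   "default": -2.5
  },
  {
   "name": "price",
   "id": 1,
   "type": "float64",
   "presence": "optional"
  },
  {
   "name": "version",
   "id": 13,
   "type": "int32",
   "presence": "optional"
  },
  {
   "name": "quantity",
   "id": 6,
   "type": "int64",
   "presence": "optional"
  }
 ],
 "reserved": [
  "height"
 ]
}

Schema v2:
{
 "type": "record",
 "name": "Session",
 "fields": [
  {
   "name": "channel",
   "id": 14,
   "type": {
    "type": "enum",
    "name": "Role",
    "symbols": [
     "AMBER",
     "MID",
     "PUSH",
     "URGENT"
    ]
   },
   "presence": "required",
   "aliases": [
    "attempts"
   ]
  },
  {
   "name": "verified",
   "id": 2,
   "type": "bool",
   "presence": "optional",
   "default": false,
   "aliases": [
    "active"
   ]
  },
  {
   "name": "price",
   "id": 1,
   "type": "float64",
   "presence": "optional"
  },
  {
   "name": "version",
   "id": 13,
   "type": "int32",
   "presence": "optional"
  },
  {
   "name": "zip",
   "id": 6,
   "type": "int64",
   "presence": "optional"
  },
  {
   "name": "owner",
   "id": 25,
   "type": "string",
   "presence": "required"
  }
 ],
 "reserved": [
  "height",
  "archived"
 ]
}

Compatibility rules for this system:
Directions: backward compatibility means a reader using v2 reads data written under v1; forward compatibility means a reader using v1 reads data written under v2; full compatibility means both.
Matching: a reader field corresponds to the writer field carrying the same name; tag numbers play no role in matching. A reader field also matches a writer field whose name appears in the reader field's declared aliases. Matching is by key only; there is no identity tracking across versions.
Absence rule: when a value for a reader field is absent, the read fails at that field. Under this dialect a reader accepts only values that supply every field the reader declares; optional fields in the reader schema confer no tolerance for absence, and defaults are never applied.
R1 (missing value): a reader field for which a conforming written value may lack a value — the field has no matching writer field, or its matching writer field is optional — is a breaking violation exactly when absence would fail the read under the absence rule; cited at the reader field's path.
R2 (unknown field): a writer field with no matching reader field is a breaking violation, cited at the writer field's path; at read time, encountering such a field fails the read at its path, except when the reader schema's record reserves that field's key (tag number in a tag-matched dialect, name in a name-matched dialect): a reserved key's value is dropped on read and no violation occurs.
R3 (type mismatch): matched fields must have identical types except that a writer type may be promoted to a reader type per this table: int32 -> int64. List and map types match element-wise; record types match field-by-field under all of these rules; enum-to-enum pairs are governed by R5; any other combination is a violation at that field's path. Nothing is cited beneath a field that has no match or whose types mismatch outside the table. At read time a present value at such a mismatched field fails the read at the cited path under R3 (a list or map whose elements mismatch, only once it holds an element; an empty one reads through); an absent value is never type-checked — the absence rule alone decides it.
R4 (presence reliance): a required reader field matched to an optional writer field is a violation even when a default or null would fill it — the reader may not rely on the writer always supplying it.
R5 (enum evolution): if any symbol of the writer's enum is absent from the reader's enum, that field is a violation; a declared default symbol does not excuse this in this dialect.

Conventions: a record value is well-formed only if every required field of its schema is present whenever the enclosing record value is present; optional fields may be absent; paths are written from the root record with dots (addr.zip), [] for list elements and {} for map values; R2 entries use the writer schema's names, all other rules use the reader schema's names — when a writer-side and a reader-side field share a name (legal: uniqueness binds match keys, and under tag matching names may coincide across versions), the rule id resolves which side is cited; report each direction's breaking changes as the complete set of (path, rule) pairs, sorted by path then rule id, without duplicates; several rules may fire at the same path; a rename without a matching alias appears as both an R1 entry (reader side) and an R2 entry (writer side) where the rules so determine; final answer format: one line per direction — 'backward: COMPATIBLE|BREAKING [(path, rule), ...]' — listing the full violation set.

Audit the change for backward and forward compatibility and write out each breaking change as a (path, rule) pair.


in Session below, arrows point writer -> reader
backward analysis of Session with v2 as reader and v1 as writer:
  channel <- channel (Role -> Role, writer required)
  verified <- active (bool -> bool, writer optional)
  price <- price (float64 -> float64, writer optional)
  version <- version (int32 -> int32, writer optional)
  zip: no writer-side match
  owner: no writer-side match
  weight (writer side), unknown to reader
  balance (writer side), unknown to reader
  quantity (writer side), unknown to reader
  R2 fires at balance
  R1 fires at owner
  R1 fires at price
  R2 fires at quantity
  R1 fires at verified
  R1 fires at version
  R2 fires at weight
  R1 fires at zip
  => backward verdict for Session: BREAKING, 8 violation(s)
forward analysis of Session with v1 as reader and v2 as writer:
  channel <- channel (Role -> Role, writer required)
  weight: no writer-side match
  active: no writer-side match
  balance: no writer-side match
  price <- price (float64 -> float64, writer optional)
  version <- version (int32 -> int32, writer optional)
  quantity: no writer-side match
  verified (writer side), unknown to reader
  zip (writer side), unknown to reader
  owner (writer side), unknown to reader
  R1 fires at active
  R1 fires at balance
  R2 fires at owner
  R1 fires at price
  R1 fires at quantity
  R2 fires at verified
  R1 fires at version
  R1 fires at weight
  R2 fires at zip
  => forward verdict for Session: BREAKING, 9 violation(s)

backward: BREAKING [(balance, R2), (owner, R1), (price, R1), (quantity, R2), (verified, R1), (version, R1), (weight, R2), (zip, R1)]; forward: BREAKING [(active, R1), (balance, R1), (owner, R2), (price, R1), (quantity, R1), (verified, R2), (version, R1), (weight, R1), (zip, R2)]


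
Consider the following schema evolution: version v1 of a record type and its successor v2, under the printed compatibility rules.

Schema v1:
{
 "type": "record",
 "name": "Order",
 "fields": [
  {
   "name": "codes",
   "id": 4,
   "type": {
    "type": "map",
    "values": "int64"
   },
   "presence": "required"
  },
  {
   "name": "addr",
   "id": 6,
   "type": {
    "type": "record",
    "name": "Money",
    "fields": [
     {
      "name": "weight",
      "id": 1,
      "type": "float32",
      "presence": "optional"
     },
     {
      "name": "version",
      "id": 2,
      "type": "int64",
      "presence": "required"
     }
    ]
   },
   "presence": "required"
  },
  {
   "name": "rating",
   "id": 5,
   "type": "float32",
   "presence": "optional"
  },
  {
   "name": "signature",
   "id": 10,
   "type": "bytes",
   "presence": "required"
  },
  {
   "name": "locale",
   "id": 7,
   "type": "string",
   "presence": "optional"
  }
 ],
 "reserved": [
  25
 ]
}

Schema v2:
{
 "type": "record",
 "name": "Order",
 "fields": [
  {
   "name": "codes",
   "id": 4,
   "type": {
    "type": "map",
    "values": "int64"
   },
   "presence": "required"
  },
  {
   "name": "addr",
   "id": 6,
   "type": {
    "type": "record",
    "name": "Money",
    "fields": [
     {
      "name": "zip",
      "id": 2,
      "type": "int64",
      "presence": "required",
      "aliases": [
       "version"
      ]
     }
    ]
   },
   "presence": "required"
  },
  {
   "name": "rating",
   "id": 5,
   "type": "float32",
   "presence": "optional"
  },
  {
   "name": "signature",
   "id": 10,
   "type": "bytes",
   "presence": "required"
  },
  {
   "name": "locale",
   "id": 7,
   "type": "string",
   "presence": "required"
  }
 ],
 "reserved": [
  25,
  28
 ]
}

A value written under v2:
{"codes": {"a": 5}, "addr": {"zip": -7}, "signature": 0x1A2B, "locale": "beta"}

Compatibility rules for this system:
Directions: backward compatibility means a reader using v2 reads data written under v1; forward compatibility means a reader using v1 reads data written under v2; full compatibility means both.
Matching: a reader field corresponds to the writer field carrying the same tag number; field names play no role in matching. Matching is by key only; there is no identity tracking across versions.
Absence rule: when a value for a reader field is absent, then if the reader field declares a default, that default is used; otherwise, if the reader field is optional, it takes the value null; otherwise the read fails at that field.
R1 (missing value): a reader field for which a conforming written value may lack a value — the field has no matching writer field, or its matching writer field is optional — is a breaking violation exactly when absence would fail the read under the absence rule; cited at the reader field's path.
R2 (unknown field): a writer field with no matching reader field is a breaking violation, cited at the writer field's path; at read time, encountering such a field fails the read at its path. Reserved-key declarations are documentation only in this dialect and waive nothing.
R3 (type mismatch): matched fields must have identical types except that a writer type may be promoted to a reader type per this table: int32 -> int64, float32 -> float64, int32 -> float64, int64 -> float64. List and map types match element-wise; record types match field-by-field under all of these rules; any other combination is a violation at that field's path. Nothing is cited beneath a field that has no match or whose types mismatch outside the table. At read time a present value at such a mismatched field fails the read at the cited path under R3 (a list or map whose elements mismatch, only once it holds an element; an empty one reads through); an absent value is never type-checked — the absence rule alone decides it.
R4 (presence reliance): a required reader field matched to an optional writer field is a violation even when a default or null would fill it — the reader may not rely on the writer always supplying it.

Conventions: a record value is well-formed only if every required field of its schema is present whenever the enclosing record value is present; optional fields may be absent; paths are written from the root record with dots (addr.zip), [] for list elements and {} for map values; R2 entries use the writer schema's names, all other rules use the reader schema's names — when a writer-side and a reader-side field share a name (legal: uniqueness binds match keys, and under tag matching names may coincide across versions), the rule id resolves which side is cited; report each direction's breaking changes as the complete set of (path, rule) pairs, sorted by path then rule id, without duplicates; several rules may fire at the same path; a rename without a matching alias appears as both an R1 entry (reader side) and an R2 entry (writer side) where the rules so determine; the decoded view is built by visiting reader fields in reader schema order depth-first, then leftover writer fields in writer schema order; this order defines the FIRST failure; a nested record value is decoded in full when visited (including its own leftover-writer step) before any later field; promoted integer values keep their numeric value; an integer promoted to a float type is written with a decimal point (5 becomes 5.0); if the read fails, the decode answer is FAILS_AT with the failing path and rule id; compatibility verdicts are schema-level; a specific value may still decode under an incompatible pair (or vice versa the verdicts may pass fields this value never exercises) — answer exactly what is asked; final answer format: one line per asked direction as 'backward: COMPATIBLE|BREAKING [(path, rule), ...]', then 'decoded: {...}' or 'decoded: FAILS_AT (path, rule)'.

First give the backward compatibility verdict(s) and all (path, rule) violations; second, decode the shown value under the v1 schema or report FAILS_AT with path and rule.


backward: BREAKING [(addr.weight, R2), (locale, R1), (locale, R4)]; decoded: {"codes": {"a": 5}, "addr": {"weight": null, "version": -7}, "rating": null, "signature": 0x1A2B, "locale": "beta"}

each type pair in Order: writer, then reader
backward on Order — v2 reading data written by v1:
  writer required, map<string, int64> -> map<string, int64>: reader codes maps from writer codes
  writer required, Money -> Money: reader addr maps from writer addr
  writer optional, float32 -> float32: reader rating maps from writer rating
  writer required, bytes -> bytes: reader signature maps from writer signature
  writer optional, string -> string: reader locale maps from writer locale
  writer required, int64 -> int64: reader addr.zip maps from writer addr.version
  writer addr.weight: unknown to reader
  breaking: (addr.weight, R2)
  breaking: (locale, R1)
  breaking: (locale, R4)
  => backward verdict for Order: BREAKING, 3 violation(s)
decode (reader v1):
  codes := {"a": 5}
  addr.weight := null (not supplied -> null)
  addr.version := -7 (from writer zip)
  rating := null (not supplied -> null)
  signature := 0x1A2B
  locale := "beta"
  => decoded: {"codes": {"a": 5}, "addr": {"weight": null, "version": -7}, "rating": null, "signature": 0x1A2B, "locale": "beta"}
checking off the Order differences that do not matter here:
  renamed field version to zip in record Money (alias version declared on the renamed field) -> triggers nothing under Order's printed rules — same verdict


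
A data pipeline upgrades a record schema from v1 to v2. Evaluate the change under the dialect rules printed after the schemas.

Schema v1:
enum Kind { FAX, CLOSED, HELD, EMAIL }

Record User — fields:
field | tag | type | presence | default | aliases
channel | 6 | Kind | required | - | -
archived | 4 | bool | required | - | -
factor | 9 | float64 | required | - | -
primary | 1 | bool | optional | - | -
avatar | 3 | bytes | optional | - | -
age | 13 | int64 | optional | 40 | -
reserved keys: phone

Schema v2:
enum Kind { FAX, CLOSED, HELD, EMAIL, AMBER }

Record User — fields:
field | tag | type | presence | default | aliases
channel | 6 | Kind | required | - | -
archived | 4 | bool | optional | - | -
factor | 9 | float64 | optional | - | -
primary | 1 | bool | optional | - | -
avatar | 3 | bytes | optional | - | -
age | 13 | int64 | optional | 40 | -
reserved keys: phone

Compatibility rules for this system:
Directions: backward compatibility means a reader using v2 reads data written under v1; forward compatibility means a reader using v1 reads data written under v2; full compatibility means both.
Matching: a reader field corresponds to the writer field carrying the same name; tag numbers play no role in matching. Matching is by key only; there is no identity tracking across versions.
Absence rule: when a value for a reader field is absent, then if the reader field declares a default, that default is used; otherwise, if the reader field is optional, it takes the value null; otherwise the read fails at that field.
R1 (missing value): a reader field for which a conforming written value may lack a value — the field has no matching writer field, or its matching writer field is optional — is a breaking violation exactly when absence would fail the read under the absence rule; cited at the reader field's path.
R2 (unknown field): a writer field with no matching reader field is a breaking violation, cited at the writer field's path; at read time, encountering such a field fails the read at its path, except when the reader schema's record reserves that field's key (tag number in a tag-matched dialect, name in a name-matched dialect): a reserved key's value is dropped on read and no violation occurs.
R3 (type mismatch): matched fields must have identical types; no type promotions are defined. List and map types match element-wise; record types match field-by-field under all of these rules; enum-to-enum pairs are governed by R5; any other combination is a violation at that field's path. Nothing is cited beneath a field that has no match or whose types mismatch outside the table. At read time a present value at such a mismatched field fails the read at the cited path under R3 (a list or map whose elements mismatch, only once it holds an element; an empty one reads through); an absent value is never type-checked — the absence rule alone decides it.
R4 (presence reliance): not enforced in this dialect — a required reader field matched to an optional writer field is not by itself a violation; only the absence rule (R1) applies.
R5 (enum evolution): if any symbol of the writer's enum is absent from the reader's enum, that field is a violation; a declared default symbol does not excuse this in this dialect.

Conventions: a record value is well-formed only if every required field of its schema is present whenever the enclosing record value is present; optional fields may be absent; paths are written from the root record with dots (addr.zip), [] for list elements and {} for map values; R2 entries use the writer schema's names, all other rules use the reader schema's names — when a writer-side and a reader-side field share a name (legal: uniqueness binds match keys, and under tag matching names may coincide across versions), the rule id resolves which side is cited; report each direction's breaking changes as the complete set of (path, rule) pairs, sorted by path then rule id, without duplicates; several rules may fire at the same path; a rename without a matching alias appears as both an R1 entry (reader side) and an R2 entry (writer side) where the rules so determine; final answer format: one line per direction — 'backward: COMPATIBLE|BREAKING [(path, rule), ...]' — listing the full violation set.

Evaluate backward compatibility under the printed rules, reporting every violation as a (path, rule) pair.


backward: COMPATIBLE []

arrows below run writer -> reader for User
backward pass over User, reader schema v2, writer schema v1:
  writer required, Kind -> Kind: reader channel maps from writer channel
  writer required, bool -> bool: reader archived maps from writer archived
  writer required, float64 -> float64: reader factor maps from writer factor
  writer optional, bool -> bool: reader primary maps from writer primary
  writer optional, bytes -> bytes: reader avatar maps from writer avatar
  writer optional, int64 -> int64: reader age maps from writer age
  nothing fires on User: backward is COMPATIBLE
remaining User differences; none change what is asked:
  enum Kind (field channel in record User): symbol AMBER added -> matters only for User's forward compatibility — outside the asked direction
  field factor in record User: required changed to optional -> matters only for User's forward compatibility — outside the asked direction
  field archived in record User: required changed to optional -> matters only for User's forward compatibility — outside the asked direction


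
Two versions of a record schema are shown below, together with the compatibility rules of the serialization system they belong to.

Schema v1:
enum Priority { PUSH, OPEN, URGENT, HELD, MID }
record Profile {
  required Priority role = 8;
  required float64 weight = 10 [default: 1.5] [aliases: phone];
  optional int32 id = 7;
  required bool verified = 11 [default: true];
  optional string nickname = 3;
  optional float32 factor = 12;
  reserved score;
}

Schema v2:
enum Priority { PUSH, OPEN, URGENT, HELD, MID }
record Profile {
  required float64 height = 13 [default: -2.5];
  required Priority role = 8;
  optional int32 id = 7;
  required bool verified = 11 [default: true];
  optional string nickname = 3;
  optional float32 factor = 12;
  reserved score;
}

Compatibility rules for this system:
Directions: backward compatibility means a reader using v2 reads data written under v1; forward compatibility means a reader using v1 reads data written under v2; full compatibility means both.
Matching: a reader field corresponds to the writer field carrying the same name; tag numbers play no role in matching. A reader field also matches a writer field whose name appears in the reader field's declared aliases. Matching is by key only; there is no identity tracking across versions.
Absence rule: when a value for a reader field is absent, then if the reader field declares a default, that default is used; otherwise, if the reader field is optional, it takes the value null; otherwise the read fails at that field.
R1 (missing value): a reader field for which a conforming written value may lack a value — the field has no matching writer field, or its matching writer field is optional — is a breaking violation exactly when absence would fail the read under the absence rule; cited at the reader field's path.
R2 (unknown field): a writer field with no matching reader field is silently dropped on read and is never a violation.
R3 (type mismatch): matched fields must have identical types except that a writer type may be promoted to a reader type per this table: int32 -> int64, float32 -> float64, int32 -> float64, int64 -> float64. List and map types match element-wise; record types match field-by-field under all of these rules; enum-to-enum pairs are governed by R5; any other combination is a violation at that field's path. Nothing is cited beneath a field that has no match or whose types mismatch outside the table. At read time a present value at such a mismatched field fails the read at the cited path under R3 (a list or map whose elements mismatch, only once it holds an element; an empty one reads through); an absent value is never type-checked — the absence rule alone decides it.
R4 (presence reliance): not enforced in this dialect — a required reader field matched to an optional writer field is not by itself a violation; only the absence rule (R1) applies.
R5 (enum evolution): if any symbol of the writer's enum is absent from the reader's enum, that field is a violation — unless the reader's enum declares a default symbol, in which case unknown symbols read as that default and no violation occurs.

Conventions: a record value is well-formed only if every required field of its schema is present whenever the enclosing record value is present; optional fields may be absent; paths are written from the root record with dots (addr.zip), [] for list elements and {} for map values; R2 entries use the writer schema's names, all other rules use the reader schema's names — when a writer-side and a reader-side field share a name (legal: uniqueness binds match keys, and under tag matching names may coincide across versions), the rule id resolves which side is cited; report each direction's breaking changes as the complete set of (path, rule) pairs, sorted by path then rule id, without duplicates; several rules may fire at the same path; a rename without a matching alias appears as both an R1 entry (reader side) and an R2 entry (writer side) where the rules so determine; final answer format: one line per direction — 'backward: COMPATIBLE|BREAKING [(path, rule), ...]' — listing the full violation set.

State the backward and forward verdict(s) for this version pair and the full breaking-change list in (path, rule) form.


arrows below run writer -> reader for Profile
backward on Profile — v2 reading data written by v1:
  no writer field matches reader height
  role <- role (Priority -> Priority, writer required)
  id <- id (int32 -> int32, writer optional)
  verified <- verified (bool -> bool, writer required)
  nickname <- nickname (string -> string, writer optional)
  factor <- factor (float32 -> float32, writer optional)
  leftover writer field: weight
  => backward: COMPATIBLE
forward on Profile — v1 reading data written by v2:
  role <- role (Priority -> Priority, writer required)
  no writer field matches reader weight
  id <- id (int32 -> int32, writer optional)
  verified <- verified (bool -> bool, writer required)
  nickname <- nickname (string -> string, writer optional)
  factor <- factor (float32 -> float32, writer optional)
  leftover writer field: height
  => forward: COMPATIBLE

backward: COMPATIBLE []; forward: COMPATIBLE []


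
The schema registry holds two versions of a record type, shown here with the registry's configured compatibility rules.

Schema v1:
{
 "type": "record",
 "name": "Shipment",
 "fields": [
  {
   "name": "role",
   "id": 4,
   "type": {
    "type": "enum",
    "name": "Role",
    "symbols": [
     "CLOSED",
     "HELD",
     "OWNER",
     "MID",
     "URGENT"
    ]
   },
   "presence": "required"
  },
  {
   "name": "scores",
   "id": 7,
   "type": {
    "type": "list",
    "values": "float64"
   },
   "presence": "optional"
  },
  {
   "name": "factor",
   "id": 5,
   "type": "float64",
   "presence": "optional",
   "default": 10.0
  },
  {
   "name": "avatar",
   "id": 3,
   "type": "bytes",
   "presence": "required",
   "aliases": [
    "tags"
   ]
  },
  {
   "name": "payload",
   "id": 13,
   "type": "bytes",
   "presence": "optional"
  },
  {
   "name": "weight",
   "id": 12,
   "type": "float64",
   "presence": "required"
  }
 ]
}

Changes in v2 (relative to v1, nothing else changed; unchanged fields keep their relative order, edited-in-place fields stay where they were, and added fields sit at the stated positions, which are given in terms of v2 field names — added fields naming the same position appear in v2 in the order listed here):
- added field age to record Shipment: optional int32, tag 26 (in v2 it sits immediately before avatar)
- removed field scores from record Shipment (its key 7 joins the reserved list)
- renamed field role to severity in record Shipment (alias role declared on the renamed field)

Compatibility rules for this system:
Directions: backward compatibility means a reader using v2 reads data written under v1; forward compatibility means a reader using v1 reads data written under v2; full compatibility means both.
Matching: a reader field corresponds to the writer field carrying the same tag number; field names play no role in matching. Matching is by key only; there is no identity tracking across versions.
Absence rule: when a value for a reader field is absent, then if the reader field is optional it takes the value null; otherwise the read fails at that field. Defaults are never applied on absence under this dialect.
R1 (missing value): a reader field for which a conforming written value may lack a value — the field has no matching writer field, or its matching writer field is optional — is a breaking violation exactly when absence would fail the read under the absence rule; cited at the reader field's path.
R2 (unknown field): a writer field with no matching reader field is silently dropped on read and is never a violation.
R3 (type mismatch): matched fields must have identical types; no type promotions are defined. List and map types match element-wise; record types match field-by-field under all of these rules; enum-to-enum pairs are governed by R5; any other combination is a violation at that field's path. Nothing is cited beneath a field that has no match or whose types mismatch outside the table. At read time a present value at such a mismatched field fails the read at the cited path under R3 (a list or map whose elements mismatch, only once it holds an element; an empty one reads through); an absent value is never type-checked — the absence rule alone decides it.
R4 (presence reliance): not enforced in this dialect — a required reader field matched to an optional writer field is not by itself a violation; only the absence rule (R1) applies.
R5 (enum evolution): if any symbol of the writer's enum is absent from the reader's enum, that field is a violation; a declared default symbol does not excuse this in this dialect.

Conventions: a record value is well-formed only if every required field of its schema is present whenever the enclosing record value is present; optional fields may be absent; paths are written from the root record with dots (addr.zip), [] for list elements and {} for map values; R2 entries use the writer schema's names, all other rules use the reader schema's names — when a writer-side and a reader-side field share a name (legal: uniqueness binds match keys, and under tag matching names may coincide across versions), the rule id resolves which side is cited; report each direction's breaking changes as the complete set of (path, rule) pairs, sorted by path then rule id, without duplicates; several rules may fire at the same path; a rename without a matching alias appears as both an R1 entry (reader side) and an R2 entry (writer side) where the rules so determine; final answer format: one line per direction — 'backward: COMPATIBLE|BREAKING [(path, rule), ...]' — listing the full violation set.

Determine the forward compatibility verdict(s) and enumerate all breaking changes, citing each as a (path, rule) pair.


in Shipment below, arrows point writer -> reader
forward for Shipment (reader v1, writer v2):
  Role -> Role, writer required: role aligns to severity
  scores: no writer match
  float64 -> float64, writer optional: factor aligns to factor
  bytes -> bytes, writer required: avatar aligns to avatar
  bytes -> bytes, writer optional: payload aligns to payload
  float64 -> float64, writer required: weight aligns to weight
  writer field age has no reader counterpart
  => forward verdict for Shipment: COMPATIBLE, no violations
diffs on Shipment not affecting the asked answer:
  added field age to record Shipment: optional int32, tag 26 (in v2 it sits immediately before avatar) -> inert for the asked Shipment verdict: nothing fires
  removed field scores from record Shipment (its key 7 joins the reserved list) -> inert for the asked Shipment verdict: nothing fires
  renamed field role to severity in record Shipment (alias role declared on the renamed field) -> inert for the asked Shipment verdict: nothing fires

forward: COMPATIBLE []


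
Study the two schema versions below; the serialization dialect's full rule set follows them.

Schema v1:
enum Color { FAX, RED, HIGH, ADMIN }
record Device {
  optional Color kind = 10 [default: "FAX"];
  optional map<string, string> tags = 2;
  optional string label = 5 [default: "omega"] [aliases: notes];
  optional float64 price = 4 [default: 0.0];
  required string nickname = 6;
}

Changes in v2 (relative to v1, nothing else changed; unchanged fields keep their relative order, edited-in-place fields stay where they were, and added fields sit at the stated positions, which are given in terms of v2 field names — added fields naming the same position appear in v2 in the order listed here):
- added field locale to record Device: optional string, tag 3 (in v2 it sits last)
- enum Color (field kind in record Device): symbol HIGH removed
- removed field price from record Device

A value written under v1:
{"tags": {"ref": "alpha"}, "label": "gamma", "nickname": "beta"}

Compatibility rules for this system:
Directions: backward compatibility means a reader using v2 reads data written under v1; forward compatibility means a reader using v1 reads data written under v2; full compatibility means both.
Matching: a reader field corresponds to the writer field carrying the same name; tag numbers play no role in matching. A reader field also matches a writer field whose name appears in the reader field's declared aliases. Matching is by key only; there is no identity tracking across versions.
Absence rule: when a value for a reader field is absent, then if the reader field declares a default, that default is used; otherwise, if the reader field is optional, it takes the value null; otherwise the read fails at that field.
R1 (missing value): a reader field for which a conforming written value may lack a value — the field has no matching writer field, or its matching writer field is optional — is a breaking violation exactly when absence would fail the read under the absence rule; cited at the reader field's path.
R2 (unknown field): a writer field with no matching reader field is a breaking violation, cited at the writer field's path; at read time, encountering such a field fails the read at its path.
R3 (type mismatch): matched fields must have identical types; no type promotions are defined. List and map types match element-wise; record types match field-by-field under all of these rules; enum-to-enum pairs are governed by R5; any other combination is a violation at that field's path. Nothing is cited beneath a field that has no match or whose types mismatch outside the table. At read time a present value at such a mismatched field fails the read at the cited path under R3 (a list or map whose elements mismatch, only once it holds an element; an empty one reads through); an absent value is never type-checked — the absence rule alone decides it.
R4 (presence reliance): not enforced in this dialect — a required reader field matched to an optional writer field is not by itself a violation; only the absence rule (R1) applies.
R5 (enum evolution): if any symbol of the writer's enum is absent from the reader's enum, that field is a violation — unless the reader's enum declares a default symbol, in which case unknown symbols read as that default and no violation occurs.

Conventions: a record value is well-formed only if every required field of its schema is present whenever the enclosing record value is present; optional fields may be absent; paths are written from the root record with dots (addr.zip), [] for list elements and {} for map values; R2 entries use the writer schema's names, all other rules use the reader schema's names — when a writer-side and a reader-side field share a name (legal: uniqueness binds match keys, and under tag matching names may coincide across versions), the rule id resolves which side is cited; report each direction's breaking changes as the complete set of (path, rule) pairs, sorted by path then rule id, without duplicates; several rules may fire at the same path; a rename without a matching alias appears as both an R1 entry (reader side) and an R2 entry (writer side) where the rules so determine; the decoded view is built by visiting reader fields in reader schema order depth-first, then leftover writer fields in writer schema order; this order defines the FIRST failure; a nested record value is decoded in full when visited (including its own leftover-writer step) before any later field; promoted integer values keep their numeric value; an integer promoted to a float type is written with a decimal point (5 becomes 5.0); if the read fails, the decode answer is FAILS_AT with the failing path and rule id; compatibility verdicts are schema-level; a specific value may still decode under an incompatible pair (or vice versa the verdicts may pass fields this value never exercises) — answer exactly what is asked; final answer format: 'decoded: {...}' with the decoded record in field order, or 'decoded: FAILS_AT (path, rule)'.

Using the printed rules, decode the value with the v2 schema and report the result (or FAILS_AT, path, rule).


each type pair in Device: writer, then reader
decode (reader v2):
  kind := "FAX" (no value, default fills)
  tags := {"ref": "alpha"}
  label := "gamma"
  nickname := "beta"
  locale := null (not supplied -> null)
  => decoded: {"kind": "FAX", "tags": {"ref": "alpha"}, "label": "gamma", "nickname": "beta", "locale": null}
the other Device changes do not affect what is asked:
  enum Color (field kind in record Device): symbol HIGH removed -> schema-level compatibility only; this Device value's decode is unchanged

decoded: {"kind": "FAX", "tags": {"ref": "alpha"}, "label": "gamma", "nickname": "beta", "locale": null}


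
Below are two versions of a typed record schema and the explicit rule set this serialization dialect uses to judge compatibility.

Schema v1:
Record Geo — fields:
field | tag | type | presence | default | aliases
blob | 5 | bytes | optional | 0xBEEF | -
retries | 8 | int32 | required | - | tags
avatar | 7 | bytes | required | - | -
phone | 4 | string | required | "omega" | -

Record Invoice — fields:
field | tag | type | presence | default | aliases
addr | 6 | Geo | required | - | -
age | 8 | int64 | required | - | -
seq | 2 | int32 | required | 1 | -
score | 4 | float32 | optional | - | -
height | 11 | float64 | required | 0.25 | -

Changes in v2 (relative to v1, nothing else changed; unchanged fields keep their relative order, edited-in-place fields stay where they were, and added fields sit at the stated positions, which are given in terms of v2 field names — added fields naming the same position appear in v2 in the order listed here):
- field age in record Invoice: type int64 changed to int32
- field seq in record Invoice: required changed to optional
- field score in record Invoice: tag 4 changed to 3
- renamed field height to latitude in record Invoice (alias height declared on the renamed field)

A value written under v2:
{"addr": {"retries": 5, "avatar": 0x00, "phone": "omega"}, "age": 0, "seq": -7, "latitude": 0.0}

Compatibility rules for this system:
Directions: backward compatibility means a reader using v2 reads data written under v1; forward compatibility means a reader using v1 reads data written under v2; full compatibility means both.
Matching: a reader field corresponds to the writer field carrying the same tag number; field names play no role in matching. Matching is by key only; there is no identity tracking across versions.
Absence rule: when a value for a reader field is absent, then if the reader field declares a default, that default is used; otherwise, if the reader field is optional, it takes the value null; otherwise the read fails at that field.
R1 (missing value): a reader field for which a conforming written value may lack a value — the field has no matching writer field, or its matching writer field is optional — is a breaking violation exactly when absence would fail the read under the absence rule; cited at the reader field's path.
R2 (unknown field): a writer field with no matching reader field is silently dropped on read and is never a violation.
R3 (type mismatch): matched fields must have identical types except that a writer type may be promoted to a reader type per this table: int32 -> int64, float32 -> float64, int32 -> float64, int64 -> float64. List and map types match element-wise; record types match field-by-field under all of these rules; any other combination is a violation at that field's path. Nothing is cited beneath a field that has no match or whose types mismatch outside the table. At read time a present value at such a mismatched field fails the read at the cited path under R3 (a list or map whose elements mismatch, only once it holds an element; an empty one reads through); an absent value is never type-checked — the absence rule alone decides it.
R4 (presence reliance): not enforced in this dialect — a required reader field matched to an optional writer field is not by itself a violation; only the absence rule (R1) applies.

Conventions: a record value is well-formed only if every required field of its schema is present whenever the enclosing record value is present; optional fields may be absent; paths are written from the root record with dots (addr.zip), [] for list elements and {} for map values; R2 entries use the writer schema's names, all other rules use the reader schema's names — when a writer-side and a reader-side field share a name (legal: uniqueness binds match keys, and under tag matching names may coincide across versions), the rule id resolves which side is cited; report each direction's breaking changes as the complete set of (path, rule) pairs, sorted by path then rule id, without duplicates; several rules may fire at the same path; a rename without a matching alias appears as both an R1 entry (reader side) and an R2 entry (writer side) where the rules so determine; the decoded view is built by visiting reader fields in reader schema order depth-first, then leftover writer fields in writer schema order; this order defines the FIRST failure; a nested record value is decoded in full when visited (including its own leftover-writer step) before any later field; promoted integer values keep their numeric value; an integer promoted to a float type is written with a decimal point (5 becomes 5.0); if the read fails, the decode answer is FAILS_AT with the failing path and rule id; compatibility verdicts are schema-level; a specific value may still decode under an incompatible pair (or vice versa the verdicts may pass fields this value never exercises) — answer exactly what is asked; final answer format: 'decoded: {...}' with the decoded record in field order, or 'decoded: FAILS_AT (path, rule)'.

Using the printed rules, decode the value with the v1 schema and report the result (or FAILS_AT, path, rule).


arrows below run writer -> reader for Invoice
decode (reader v1):
  addr.blob := 0xBEEF (missing; default applied)
  addr.retries := 5
  addr.avatar := 0x00
  addr.phone := "omega"
  age := 0 (int32 -> int64)
  seq := -7
  score := null (missing; optional => null)
  height := 0.0 (from writer latitude)
  => decoded: {"addr": {"blob": 0xBEEF, "retries": 5, "avatar": 0x00, "phone": "omega"}, "age": 0, "seq": -7, "score": null, "height": 0.0}
the other Invoice changes do not affect what is asked:
  field age in record Invoice: type int64 changed to int32 -> affects the rule determinations only; this particular Invoice value decodes identically
  field seq in record Invoice: required changed to optional -> inert under this dialect — no rule fires on Invoice and the result does not move
  field score in record Invoice: tag 4 changed to 3 -> inert under this dialect — no rule fires on Invoice and the result does not move
  renamed field height to latitude in record Invoice (alias height declared on the renamed field) -> inert under this dialect — no rule fires on Invoice and the result does not move

decoded: {"addr": {"blob": 0xBEEF, "retries": 5, "avatar": 0x00, "phone": "omega"}, "age": 0, "seq": -7, "score": null, "height": 0.0}
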